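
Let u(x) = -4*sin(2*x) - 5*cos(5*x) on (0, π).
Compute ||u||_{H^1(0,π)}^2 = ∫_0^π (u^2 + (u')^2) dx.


||u||_{H^1(0,π)}^2 = -4160/21 + 365*π

u'(x) = 25*sin(5*x) - 8*cos(2*x).
Expand u² and (u')² and integrate term by term on (0, π), using: for integers n ≥ 1, ∫_0^π sin²(nx) dx = ∫_0^π cos²(nx) dx = π/2; for n ≠ n', ∫_0^π sin(nx)sin(n'x) dx = ∫_0^π cos(nx)cos(n'x) dx = 0; and by product-to-sum, ∫_0^π sin(nx)cos(n'x) dx = ½∫_0^π [sin((n+n')x) + sin((n−n')x)] dx, which is 0 when n+n' is even and 2n/(n²−n'²) when n+n' is odd (it need not vanish on (0, π)).
  u² squared terms: (-5)²·∫cos(5x)² dx = 25·π/2 = 25*π/2;  (-4)²·∫sin(2x)² dx = 16·π/2 = 8*π.
  u² cross terms: 2·(-5)·(-4)·∫cos(5x)·sin(2x) dx = 40·(-4/21) = -160/21.
  So ∫_0^π u² dx = 25*π/2 + 8*π − 160/21 = -160/21 + 41*π/2.
  (u')² squared terms: (-8)²·∫cos(2x)² dx = 64·π/2 = 32*π;  (25)²·∫sin(5x)² dx = 625·π/2 = 625*π/2.
  (u')² cross terms: 2·(-8)·(25)·∫cos(2x)·sin(5x) dx = -400·(10/21) = -4000/21.
  So ∫_0^π (u')² dx = 32*π + 625*π/2 − 4000/21 = -4000/21 + 689*π/2.
||u||_{H^1}^2 = (-160/21 + 41*π/2) + (-4000/21 + 689*π/2) = -4160/21 + 365*π.


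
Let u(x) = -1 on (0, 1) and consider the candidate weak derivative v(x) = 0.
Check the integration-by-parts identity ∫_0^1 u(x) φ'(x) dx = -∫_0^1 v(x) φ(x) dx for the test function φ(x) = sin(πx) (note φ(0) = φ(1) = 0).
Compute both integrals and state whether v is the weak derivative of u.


LHS = 0, RHS = 0. Yes, v = u' weakly.

u(x) = -1, classical derivative u'(x) = 0.
φ(x) = sin(πx), so φ'(x) = π*cos(π*x).
Note φ(0) = φ(1) = 0, so the boundary term u·φ vanishes.
LHS = ∫_0^1 u(x) φ'(x) dx = ∫_0^1 (-π*cos(π*x)) dx. Term by term:
  ∫_0^1 -π*cos(π*x) dx = 0.
So LHS = 0.
∫_0^1 v(x) φ(x) dx = ∫_0^1 (0) dx. Term by term:
  ∫_0^1 0 dx = 0.
So RHS = -∫_0^1 v(x) φ(x) dx = 0.
LHS = RHS, so the identity holds for this test φ.
Moreover u is smooth here and v(x) = u'(x) = 0 pointwise, so the identity holds for every test function. Hence v is the weak derivative of u.


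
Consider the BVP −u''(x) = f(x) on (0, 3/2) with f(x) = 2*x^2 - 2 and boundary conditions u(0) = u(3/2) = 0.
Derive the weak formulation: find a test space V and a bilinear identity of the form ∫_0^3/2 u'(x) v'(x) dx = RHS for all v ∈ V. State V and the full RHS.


V = H^1_0(0, 3/2) (so v(0) = v(3/2) = 0); weak form: ∫_0^3/2 u'v' dx = ∫_0^3/2 (2*x^2 - 2) v dx for all v ∈ V.

Multiply both sides by a test function v and integrate from 0 to 3/2:
  ∫_0^3/2 −u''(x) v(x) dx = ∫_0^3/2 f(x) v(x) dx.
Integrate the LHS by parts once:
  ∫_0^3/2 −u'' v dx = −[u'(x) v(x)]_0^3/2 + ∫_0^3/2 u'(x) v'(x) dx.
Thus ∫_0^3/2 u'(x) v'(x) dx = ∫_0^3/2 f(x) v(x) dx + [u'(x) v(x)]_0^3/2.
Choose V so that boundary terms are either known or forced to vanish.
u is Dirichlet: u(0) = u(3/2) = 0. Let V = H^1_0(0, 3/2); then v(0) = v(3/2) = 0, and [u' v]_0^3/2 = 0.
Weak formulation: find u (satisfying any essential BC) such that ∫_0^3/2 u'(x) v'(x) dx = ∫_0^3/2 f v dx for all v ∈ V.
Substituting f(x) = 2*x^2 - 2, the right-hand side is ∫_0^3/2 (2*x^2 - 2) v dx.


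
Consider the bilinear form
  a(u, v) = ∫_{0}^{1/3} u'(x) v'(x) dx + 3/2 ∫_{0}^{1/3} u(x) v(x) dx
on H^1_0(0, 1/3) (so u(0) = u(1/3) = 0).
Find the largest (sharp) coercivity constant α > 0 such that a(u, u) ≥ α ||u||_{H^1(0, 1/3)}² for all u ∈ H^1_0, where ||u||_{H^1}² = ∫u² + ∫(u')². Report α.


α = 1

Coercivity of a(·,·) on H^1_0(0, 1/3) means a(u, u) ≥ α ||u||_{H^1}² for every u ∈ H^1_0.
The interval has length L = 1/3, and Poincaré/coercivity depend only on L. Here a(u, u) = ∫(u')² + (3/2)·∫u².
Here c = 3/2 ≥ 1, so a(u,u) = ∫(u')² + c∫u² ≥ ∫(u')² + ∫u² = ||u||_{H^1}², i.e. α = 1 works. No larger α is possible: a(u,u) ≥ α||u||_{H^1}² means (1−α)∫(u')² ≥ (α−c)∫u², and for the modes u_n = sin(nπ(x−x₀)/L) (x₀ the left endpoint) one has ∫u_n²/∫(u_n')² = (L/(nπ))² → 0, so a(u_n,u_n)/||u_n||_{H^1}² → 1. Hence the optimal constant is α = 1.
Therefore α = 1.


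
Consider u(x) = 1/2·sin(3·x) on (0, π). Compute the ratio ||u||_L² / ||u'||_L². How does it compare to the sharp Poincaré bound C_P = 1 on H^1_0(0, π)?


||u||_L² / ||u'||_L² = 1/3 < C_P = 1.

u(x) = 1/2·sin(3·x), so u'(x) = 3*cos(3*x)/2.
Writing u(x) = A·sin(kπx/L) with A = 1/2 and k = 3, use ∫_0^L sin²(kπx/L) dx = L/2 and ∫_0^L cos²(kπx/L) dx = L/2.
u² = 1/4·sin²(3·x) and (u')² = 9/4·cos²(3·x), and each of sin², cos² integrates to L/2 = π/2 over (0, π).
∫_0^π u² dx = π/8, so ||u||_L² = sqrt(2)*sqrt(π)/4.
∫_0^π (u')² dx = 9*π/8, so ||u'||_L² = 3*sqrt(2)*sqrt(π)/4.
Ratio ||u||_L² / ||u'||_L² = 1/3.
Sharp Poincaré constant on H^1_0(0, π) is C_P = L/π = 1, achieved by sin(x).
This is the k = 3 harmonic; the ratio L/(kπ) is strictly less than C_P = L/π, consistent with the sharp inequality ||u||_L² ≤ C_P ||u'||_L².


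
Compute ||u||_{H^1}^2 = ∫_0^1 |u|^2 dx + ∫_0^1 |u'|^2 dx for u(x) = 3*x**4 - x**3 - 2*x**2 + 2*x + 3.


||u||_{H^1}^2 = 1217/60

The H^1 norm (squared) on an interval (0, L) is
  ||u||_{H^1}^2 = ∫_0^L u(x)^2 dx + ∫_0^L u'(x)^2 dx.
Compute u'(x) = 12*x**3 - 3*x**2 - 4*x + 2.
Then u(x)^2 = 9*x**8 - 6*x**7 - 11*x**6 + 16*x**5 + 18*x**4 - 14*x**3 - 8*x**2 + 12*x + 9 and u'(x)^2 = 144*x**6 - 72*x**5 - 87*x**4 + 72*x**3 + 4*x**2 - 16*x + 4.
Integrate each monomial from 0 to 1 using ∫_0^1 c·x^n dx = c·1^(n+1)/(n+1):
  ∫_0^1 u(x)^2 dx = ∫_0^1 (9*x^8 - 6*x^7 - 11*x^6 + 16*x^5 + 18*x^4 - 14*x^3 - 8*x^2 + 12*x + 9) dx. Term by term:
    ∫_0^1 9*x^8 dx = 1;  ∫_0^1 -6*x^7 dx = -3/4;  ∫_0^1 -11*x^6 dx = -11/7;
    ∫_0^1 16*x^5 dx = 8/3;  ∫_0^1 18*x^4 dx = 18/5;  ∫_0^1 -14*x^3 dx = -7/2;
    ∫_0^1 -8*x^2 dx = -8/3;  ∫_0^1 12*x dx = 6;  ∫_0^1 9 dx = 9.
  Sum: 1 − 3/4 − 11/7 + 8/3 + 18/5 − 7/2 − 8/3 + 6 + 9 = 1929/140.
  ∫_0^1 u'(x)^2 dx = ∫_0^1 (144*x^6 - 72*x^5 - 87*x^4 + 72*x^3 + 4*x^2 - 16*x + 4) dx. Term by term:
    ∫_0^1 144*x^6 dx = 144/7;  ∫_0^1 -72*x^5 dx = -12;  ∫_0^1 -87*x^4 dx = -87/5;
    ∫_0^1 72*x^3 dx = 18;  ∫_0^1 4*x^2 dx = 4/3;  ∫_0^1 -16*x dx = -8;
    ∫_0^1 4 dx = 4.
  Sum: 144/7 − 12 − 87/5 + 18 + 4/3 − 8 + 4 = 683/105.
Adding: ||u||_{H^1}^2 = 1929/140 + 683/105 = 1217/60.


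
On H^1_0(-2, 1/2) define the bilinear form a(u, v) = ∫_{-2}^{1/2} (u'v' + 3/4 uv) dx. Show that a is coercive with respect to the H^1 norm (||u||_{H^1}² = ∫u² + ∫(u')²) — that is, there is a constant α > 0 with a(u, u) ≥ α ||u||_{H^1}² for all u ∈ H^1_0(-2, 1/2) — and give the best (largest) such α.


α = (75 + 16*π^2)/(4*(25 + 4*π^2))

Coercivity of a(·,·) on H^1_0(-2, 1/2) means a(u, u) ≥ α ||u||_{H^1}² for every u ∈ H^1_0.
The interval has length L = 5/2, and Poincaré/coercivity depend only on L. Here a(u, u) = ∫(u')² + (3/4)·∫u².
Here 0 < c = 3/4 < 1. The condition a(u,u) ≥ α||u||_{H^1}² reads (1−α)∫(u')² ≥ (α−c)∫u². Any admissible α is ≤ 1 (rapidly oscillating u have ∫u²/∫(u')² → 0), and α = 1 would force 0 ≥ (1−c)∫u², impossible since c < 1; so 1−α > 0. By the sharp Poincaré inequality on H^1_0 of an interval of length L, ∫(u')² ≥ (π/L)²∫u² with equality for the first sine mode sin(π(x−x₀)/L) (x₀ the left endpoint), so the inequality holds for all u iff (1−α)(π/L)² ≥ α − c, i.e. α ≤ ((π/L)² + c)/((π/L)² + 1) = (1 + c(L/π)²)/(1 + (L/π)²). With (π/L)² = 4*π^2/25 and c = 3/4, the largest admissible constant is α = ((π/L)² + c)/((π/L)² + 1).
Simplifying, α = (75 + 16*π^2)/(4*(25 + 4*π^2)).


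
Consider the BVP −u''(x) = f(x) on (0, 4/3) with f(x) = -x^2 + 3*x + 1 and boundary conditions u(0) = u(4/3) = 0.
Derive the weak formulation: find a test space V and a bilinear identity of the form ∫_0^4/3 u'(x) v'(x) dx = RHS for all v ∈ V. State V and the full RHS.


V = H^1_0(0, 4/3) (so v(0) = v(4/3) = 0); weak form: ∫_0^4/3 u'v' dx = ∫_0^4/3 (-x^2 + 3*x + 1) v dx for all v ∈ V.

Multiply both sides by a test function v and integrate from 0 to 4/3:
  ∫_0^4/3 −u''(x) v(x) dx = ∫_0^4/3 f(x) v(x) dx.
Integrate the LHS by parts once:
  ∫_0^4/3 −u'' v dx = −[u'(x) v(x)]_0^4/3 + ∫_0^4/3 u'(x) v'(x) dx.
Thus ∫_0^4/3 u'(x) v'(x) dx = ∫_0^4/3 f(x) v(x) dx + [u'(x) v(x)]_0^4/3.
Choose V so that boundary terms are either known or forced to vanish.
u is Dirichlet: u(0) = u(4/3) = 0. Let V = H^1_0(0, 4/3); then v(0) = v(4/3) = 0, and [u' v]_0^4/3 = 0.
Weak formulation: find u (satisfying any essential BC) such that ∫_0^4/3 u'(x) v'(x) dx = ∫_0^4/3 f v dx for all v ∈ V.
Substituting f(x) = -x^2 + 3*x + 1, the right-hand side is ∫_0^4/3 (-x^2 + 3*x + 1) v dx.


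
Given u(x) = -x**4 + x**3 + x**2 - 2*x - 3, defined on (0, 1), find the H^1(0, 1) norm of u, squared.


||u||_{H^1}^2 = 18107/1260

The H^1 norm (squared) on an interval (0, L) is
  ||u||_{H^1}^2 = ∫_0^L u(x)^2 dx + ∫_0^L u'(x)^2 dx.
Compute u'(x) = -4*x**3 + 3*x**2 + 2*x - 2.
Then u(x)^2 = x**8 - 2*x**7 - x**6 + 6*x**5 + 3*x**4 - 10*x**3 - 2*x**2 + 12*x + 9 and u'(x)^2 = 16*x**6 - 24*x**5 - 7*x**4 + 28*x**3 - 8*x**2 - 8*x + 4.
Integrate each monomial from 0 to 1 using ∫_0^1 c·x^n dx = c·1^(n+1)/(n+1):
  ∫_0^1 u(x)^2 dx = ∫_0^1 (x^8 - 2*x^7 - x^6 + 6*x^5 + 3*x^4 - 10*x^3 - 2*x^2 + 12*x + 9) dx. Term by term:
    ∫_0^1 x^8 dx = 1/9;  ∫_0^1 -2*x^7 dx = -1/4;  ∫_0^1 -x^6 dx = -1/7;
    ∫_0^1 6*x^5 dx = 1;  ∫_0^1 3*x^4 dx = 3/5;  ∫_0^1 -10*x^3 dx = -5/2;
    ∫_0^1 -2*x^2 dx = -2/3;  ∫_0^1 12*x dx = 6;  ∫_0^1 9 dx = 9.
  Sum: 1/9 − 1/4 − 1/7 + 1 + 3/5 − 5/2 − 2/3 + 6 + 9 = 16571/1260.
  ∫_0^1 u'(x)^2 dx = ∫_0^1 (16*x^6 - 24*x^5 - 7*x^4 + 28*x^3 - 8*x^2 - 8*x + 4) dx. Term by term:
    ∫_0^1 16*x^6 dx = 16/7;  ∫_0^1 -24*x^5 dx = -4;  ∫_0^1 -7*x^4 dx = -7/5;
    ∫_0^1 28*x^3 dx = 7;  ∫_0^1 -8*x^2 dx = -8/3;  ∫_0^1 -8*x dx = -4;
    ∫_0^1 4 dx = 4.
  Sum: 16/7 − 4 − 7/5 + 7 − 8/3 − 4 + 4 = 128/105.
Adding: ||u||_{H^1}^2 = 16571/1260 + 128/105 = 18107/1260.


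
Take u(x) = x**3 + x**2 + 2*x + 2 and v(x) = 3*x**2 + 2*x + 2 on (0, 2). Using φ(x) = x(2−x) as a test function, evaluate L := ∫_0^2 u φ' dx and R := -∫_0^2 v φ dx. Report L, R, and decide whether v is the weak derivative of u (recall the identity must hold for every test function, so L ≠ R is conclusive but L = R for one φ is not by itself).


LHS = -152/15, RHS = -152/15. Yes, v = u' weakly.

u(x) = x**3 + x**2 + 2*x + 2, classical derivative u'(x) = 3*x**2 + 2*x + 2.
φ(x) = x(2−x), so φ'(x) = 2 - 2*x.
Note φ(0) = φ(2) = 0, so the boundary term u·φ vanishes.
LHS = ∫_0^2 u(x) φ'(x) dx = ∫_0^2 (-2*x^4 - 2*x^2 + 4) dx. Term by term:
  ∫_0^2 -2*x^4 dx = -64/5;  ∫_0^2 -2*x^2 dx = -16/3;  ∫_0^2 4 dx = 8.
Sum: -64/5 − 16/3 + 8 = -152/15.
So LHS = -152/15.
∫_0^2 v(x) φ(x) dx = ∫_0^2 (-3*x^4 + 4*x^3 + 2*x^2 + 4*x) dx. Term by term:
  ∫_0^2 -3*x^4 dx = -96/5;  ∫_0^2 4*x^3 dx = 16;  ∫_0^2 2*x^2 dx = 16/3;
  ∫_0^2 4*x dx = 8.
Sum: -96/5 + 16 + 16/3 + 8 = 152/15.
So RHS = -∫_0^2 v(x) φ(x) dx = -152/15.
LHS = RHS, so the identity holds for this test φ.
Moreover u is smooth here and v(x) = u'(x) = 3*x**2 + 2*x + 2 pointwise, so the identity holds for every test function. Hence v is the weak derivative of u.


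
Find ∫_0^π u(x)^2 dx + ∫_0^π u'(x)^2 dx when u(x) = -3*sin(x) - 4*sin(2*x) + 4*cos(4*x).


||u||_{H^1(0,π)}^2 = 272/5 + 185*π

u'(x) = -16*sin(4*x) - 3*cos(x) - 8*cos(2*x).
Expand u² and (u')² and integrate term by term on (0, π), using: for integers n ≥ 1, ∫_0^π sin²(nx) dx = ∫_0^π cos²(nx) dx = π/2; for n ≠ n', ∫_0^π sin(nx)sin(n'x) dx = ∫_0^π cos(nx)cos(n'x) dx = 0; and by product-to-sum, ∫_0^π sin(nx)cos(n'x) dx = ½∫_0^π [sin((n+n')x) + sin((n−n')x)] dx, which is 0 when n+n' is even and 2n/(n²−n'²) when n+n' is odd (it need not vanish on (0, π)).
  u² squared terms: (-4)²·∫sin(2x)² dx = 16·π/2 = 8*π;  (-3)²·∫sin(x)² dx = 9·π/2 = 9*π/2;  (4)²·∫cos(4x)² dx = 16·π/2 = 8*π.
  u² cross terms: 2·(-4)·(-3)·∫sin(2x)·sin(x) dx = 24·(0) = 0;  2·(-4)·(4)·∫sin(2x)·cos(4x) dx = -32·(0) = 0;  2·(-3)·(4)·∫sin(x)·cos(4x) dx = -24·(-2/15) = 16/5.
  So ∫_0^π u² dx = 8*π + 9*π/2 + 8*π + 0 + 0 + 16/5 = 16/5 + 41*π/2.
  (u')² squared terms: (-16)²·∫sin(4x)² dx = 256·π/2 = 128*π;  (-8)²·∫cos(2x)² dx = 64·π/2 = 32*π;  (-3)²·∫cos(x)² dx = 9·π/2 = 9*π/2.
  (u')² cross terms: 2·(-16)·(-8)·∫sin(4x)·cos(2x) dx = 256·(0) = 0;  2·(-16)·(-3)·∫sin(4x)·cos(x) dx = 96·(8/15) = 256/5;  2·(-8)·(-3)·∫cos(2x)·cos(x) dx = 48·(0) = 0.
  So ∫_0^π (u')² dx = 128*π + 32*π + 9*π/2 + 0 + 256/5 + 0 = 256/5 + 329*π/2.
||u||_{H^1}^2 = (16/5 + 41*π/2) + (256/5 + 329*π/2) = 272/5 + 185*π.


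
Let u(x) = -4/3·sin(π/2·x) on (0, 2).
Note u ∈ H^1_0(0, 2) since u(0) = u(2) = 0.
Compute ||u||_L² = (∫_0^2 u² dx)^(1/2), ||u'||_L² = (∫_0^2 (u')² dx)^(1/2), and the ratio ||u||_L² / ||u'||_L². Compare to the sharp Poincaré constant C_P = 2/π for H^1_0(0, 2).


||u||_L² / ||u'||_L² = 2/π = C_P.

u(x) = -4/3·sin(π/2·x), so u'(x) = -2*π*cos(π*x/2)/3.
Writing u(x) = A·sin(kπx/L) with A = -4/3 and k = 1, use ∫_0^L sin²(kπx/L) dx = L/2 and ∫_0^L cos²(kπx/L) dx = L/2.
u² = 16/9·sin²(π/2·x) and (u')² = 4*π^2/9·cos²(π/2·x), and each of sin², cos² integrates to L/2 = 1 over (0, 2).
∫_0^2 u² dx = 16/9, so ||u||_L² = 4/3.
∫_0^2 (u')² dx = 4*π^2/9, so ||u'||_L² = 2*π/3.
Ratio ||u||_L² / ||u'||_L² = 2/π.
Sharp Poincaré constant on H^1_0(0, 2) is C_P = L/π = 2/π, achieved by sin(π/2·x).
This is the k = 1 eigenfunction (up to amplitude), so the ratio equals the sharp Poincaré constant exactly.


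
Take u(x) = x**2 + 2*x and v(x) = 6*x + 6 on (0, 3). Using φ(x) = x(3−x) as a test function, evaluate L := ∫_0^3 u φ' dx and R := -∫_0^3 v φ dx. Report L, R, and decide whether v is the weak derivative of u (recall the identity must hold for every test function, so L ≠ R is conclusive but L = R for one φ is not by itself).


LHS = -45/2, RHS = -135/2. No, v is not the weak derivative of u.

u(x) = x**2 + 2*x, classical derivative u'(x) = 2*x + 2.
φ(x) = x(3−x), so φ'(x) = 3 - 2*x.
Note φ(0) = φ(3) = 0, so the boundary term u·φ vanishes.
LHS = ∫_0^3 u(x) φ'(x) dx = ∫_0^3 (-2*x^3 - x^2 + 6*x) dx. Term by term:
  ∫_0^3 -2*x^3 dx = -81/2;  ∫_0^3 -x^2 dx = -9;  ∫_0^3 6*x dx = 27.
Sum: -81/2 − 9 + 27 = -45/2.
So LHS = -45/2.
∫_0^3 v(x) φ(x) dx = ∫_0^3 (-6*x^3 + 12*x^2 + 18*x) dx. Term by term:
  ∫_0^3 -6*x^3 dx = -243/2;  ∫_0^3 12*x^2 dx = 108;  ∫_0^3 18*x dx = 81.
Sum: -243/2 + 108 + 81 = 135/2.
So RHS = -∫_0^3 v(x) φ(x) dx = -135/2.
LHS − RHS = 45 ≠ 0, so the identity fails.
(For a valid weak derivative the identity must hold for EVERY test function, in particular this one. The failure shows v is NOT the weak derivative of u.)
Correct weak derivative would be u'(x) = 2*x + 2.


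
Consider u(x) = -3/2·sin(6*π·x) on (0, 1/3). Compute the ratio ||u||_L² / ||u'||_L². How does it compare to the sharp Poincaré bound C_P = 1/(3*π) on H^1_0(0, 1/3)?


||u||_L² / ||u'||_L² = 1/(6*π) < C_P = 1/(3*π).

u(x) = -3/2·sin(6*π·x), so u'(x) = -9*π*cos(6*π*x).
Writing u(x) = A·sin(kπx/L) with A = -3/2 and k = 2, use ∫_0^L sin²(kπx/L) dx = L/2 and ∫_0^L cos²(kπx/L) dx = L/2.
u² = 9/4·sin²(6*π·x) and (u')² = 81*π^2·cos²(6*π·x), and each of sin², cos² integrates to L/2 = 1/6 over (0, 1/3).
∫_0^1/3 u² dx = 3/8, so ||u||_L² = sqrt(6)/4.
∫_0^1/3 (u')² dx = 27*π^2/2, so ||u'||_L² = 3*sqrt(6)*π/2.
Ratio ||u||_L² / ||u'||_L² = 1/(6*π).
Sharp Poincaré constant on H^1_0(0, 1/3) is C_P = L/π = 1/(3*π), achieved by sin(3*π·x).
This is the k = 2 harmonic; the ratio L/(kπ) is strictly less than C_P = L/π, consistent with the sharp inequality ||u||_L² ≤ C_P ||u'||_L².


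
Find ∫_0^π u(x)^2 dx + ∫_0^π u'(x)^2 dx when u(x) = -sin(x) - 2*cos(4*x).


||u||_{H^1(0,π)}^2 = -136/15 + 35*π

u'(x) = 8*sin(4*x) - cos(x).
Expand u² and (u')² and integrate term by term on (0, π), using: for integers n ≥ 1, ∫_0^π sin²(nx) dx = ∫_0^π cos²(nx) dx = π/2; for n ≠ n', ∫_0^π sin(nx)sin(n'x) dx = ∫_0^π cos(nx)cos(n'x) dx = 0; and by product-to-sum, ∫_0^π sin(nx)cos(n'x) dx = ½∫_0^π [sin((n+n')x) + sin((n−n')x)] dx, which is 0 when n+n' is even and 2n/(n²−n'²) when n+n' is odd (it need not vanish on (0, π)).
  u² squared terms: (-1)²·∫sin(x)² dx = 1·π/2 = π/2;  (-2)²·∫cos(4x)² dx = 4·π/2 = 2*π.
  u² cross terms: 2·(-1)·(-2)·∫sin(x)·cos(4x) dx = 4·(-2/15) = -8/15.
  So ∫_0^π u² dx = π/2 + 2*π − 8/15 = -8/15 + 5*π/2.
  (u')² squared terms: (-1)²·∫cos(x)² dx = 1·π/2 = π/2;  (8)²·∫sin(4x)² dx = 64·π/2 = 32*π.
  (u')² cross terms: 2·(-1)·(8)·∫cos(x)·sin(4x) dx = -16·(8/15) = -128/15.
  So ∫_0^π (u')² dx = π/2 + 32*π − 128/15 = -128/15 + 65*π/2.
||u||_{H^1}^2 = (-8/15 + 5*π/2) + (-128/15 + 65*π/2) = -136/15 + 35*π.


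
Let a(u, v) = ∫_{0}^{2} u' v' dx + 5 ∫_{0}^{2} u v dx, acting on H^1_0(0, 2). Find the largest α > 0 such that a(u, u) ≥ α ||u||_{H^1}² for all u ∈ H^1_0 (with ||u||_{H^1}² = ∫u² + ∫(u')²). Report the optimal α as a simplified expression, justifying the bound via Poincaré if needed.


α = 1

Coercivity of a(·,·) on H^1_0(0, 2) means a(u, u) ≥ α ||u||_{H^1}² for every u ∈ H^1_0.
The interval has length L = 2, and Poincaré/coercivity depend only on L. Here a(u, u) = ∫(u')² + (5)·∫u².
Here c = 5 ≥ 1, so a(u,u) = ∫(u')² + c∫u² ≥ ∫(u')² + ∫u² = ||u||_{H^1}², i.e. α = 1 works. No larger α is possible: a(u,u) ≥ α||u||_{H^1}² means (1−α)∫(u')² ≥ (α−c)∫u², and for the modes u_n = sin(nπ(x−x₀)/L) (x₀ the left endpoint) one has ∫u_n²/∫(u_n')² = (L/(nπ))² → 0, so a(u_n,u_n)/||u_n||_{H^1}² → 1. Hence the optimal constant is α = 1.
Therefore α = 1.


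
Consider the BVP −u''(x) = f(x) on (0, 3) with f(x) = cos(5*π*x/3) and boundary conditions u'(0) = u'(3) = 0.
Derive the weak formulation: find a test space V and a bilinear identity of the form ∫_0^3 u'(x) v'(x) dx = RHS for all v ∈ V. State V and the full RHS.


V = H^1(0, 3) (no boundary constraint on v; u is determined up to an additive constant); weak form: ∫_0^3 u'v' dx = ∫_0^3 (cos(5*π*x/3)) v dx for all v ∈ V.

Multiply both sides by a test function v and integrate from 0 to 3:
  ∫_0^3 −u''(x) v(x) dx = ∫_0^3 f(x) v(x) dx.
Integrate the LHS by parts once:
  ∫_0^3 −u'' v dx = −[u'(x) v(x)]_0^3 + ∫_0^3 u'(x) v'(x) dx.
Thus ∫_0^3 u'(x) v'(x) dx = ∫_0^3 f(x) v(x) dx + [u'(x) v(x)]_0^3.
Choose V so that boundary terms are either known or forced to vanish.
u has homogeneous Neumann: u'(0) = u'(3) = 0. So [u' v]_0^3 = 0·v(3) − 0·v(0) = 0 for any v; take V = H^1(0, 3).
Weak formulation: find u (satisfying any essential BC) such that ∫_0^3 u'(x) v'(x) dx = ∫_0^3 f v dx for all v ∈ V (homogeneous Neumann, so boundary terms vanish).
Substituting f(x) = cos(5*π*x/3), the right-hand side is ∫_0^3 (cos(5*π*x/3)) v dx.
Compatibility check (pure Neumann): taking v ≡ 1 ∈ V gives 0 = ∫_0^3 f dx + (0) − (0), i.e. ∫_0^3 f dx must equal u'(0) − u'(3) = 0. Indeed ∫_0^3 (cos(5*π*x/3)) dx = 0, so the data are compatible. The solution is then unique only up to an additive constant (fix it e.g. by requiring ∫_0^3 u dx = 0).


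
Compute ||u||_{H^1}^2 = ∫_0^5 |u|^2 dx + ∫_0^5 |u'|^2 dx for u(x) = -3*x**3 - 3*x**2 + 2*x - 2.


||u||_{H^1}^2 = 4478315/21

The H^1 norm (squared) on an interval (0, L) is
  ||u||_{H^1}^2 = ∫_0^L u(x)^2 dx + ∫_0^L u'(x)^2 dx.
Compute u'(x) = -9*x**2 - 6*x + 2.
Then u(x)^2 = 9*x**6 + 18*x**5 - 3*x**4 + 16*x**2 - 8*x + 4 and u'(x)^2 = 81*x**4 + 108*x**3 - 24*x + 4.
Integrate each monomial from 0 to 5 using ∫_0^5 c·x^n dx = c·5^(n+1)/(n+1):
  ∫_0^5 u(x)^2 dx = ∫_0^5 (9*x^6 + 18*x^5 - 3*x^4 + 16*x^2 - 8*x + 4) dx. Term by term:
    ∫_0^5 9*x^6 dx = 703125/7;  ∫_0^5 18*x^5 dx = 46875;  ∫_0^5 -3*x^4 dx = -1875;
    ∫_0^5 16*x^2 dx = 2000/3;  ∫_0^5 -8*x dx = -100;  ∫_0^5 4 dx = 20.
  Sum: 703125/7 + 46875 − 1875 + 2000/3 − 100 + 20 = 3066695/21.
  ∫_0^5 u'(x)^2 dx = ∫_0^5 (81*x^4 + 108*x^3 - 24*x + 4) dx. Term by term:
    ∫_0^5 81*x^4 dx = 50625;  ∫_0^5 108*x^3 dx = 16875;  ∫_0^5 -24*x dx = -300;
    ∫_0^5 4 dx = 20.
  Sum: 50625 + 16875 − 300 + 20 = 67220.
Adding: ||u||_{H^1}^2 = 3066695/21 + 67220 = 4478315/21.


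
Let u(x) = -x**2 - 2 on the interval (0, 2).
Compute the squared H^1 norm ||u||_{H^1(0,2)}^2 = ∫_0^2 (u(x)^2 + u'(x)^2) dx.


||u||_{H^1}^2 = 536/15

The H^1 norm (squared) on an interval (0, L) is
  ||u||_{H^1}^2 = ∫_0^L u(x)^2 dx + ∫_0^L u'(x)^2 dx.
Compute u'(x) = -2*x.
Then u(x)^2 = x**4 + 4*x**2 + 4 and u'(x)^2 = 4*x**2.
Integrate each monomial from 0 to 2 using ∫_0^2 c·x^n dx = c·2^(n+1)/(n+1):
  ∫_0^2 u(x)^2 dx = ∫_0^2 (x^4 + 4*x^2 + 4) dx. Term by term:
    ∫_0^2 x^4 dx = 32/5;  ∫_0^2 4*x^2 dx = 32/3;  ∫_0^2 4 dx = 8.
  Sum: 32/5 + 32/3 + 8 = 376/15.
  ∫_0^2 u'(x)^2 dx = ∫_0^2 (4*x^2) dx. Term by term:
    ∫_0^2 4*x^2 dx = 32/3.
Adding: ||u||_{H^1}^2 = 376/15 + 32/3 = 536/15.


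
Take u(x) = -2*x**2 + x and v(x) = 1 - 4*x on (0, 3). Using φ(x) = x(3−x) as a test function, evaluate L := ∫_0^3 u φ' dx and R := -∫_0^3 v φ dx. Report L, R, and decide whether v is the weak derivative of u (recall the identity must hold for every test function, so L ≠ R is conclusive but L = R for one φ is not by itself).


LHS = 45/2, RHS = 45/2. Yes, v = u' weakly.

u(x) = -2*x**2 + x, classical derivative u'(x) = 1 - 4*x.
φ(x) = x(3−x), so φ'(x) = 3 - 2*x.
Note φ(0) = φ(3) = 0, so the boundary term u·φ vanishes.
LHS = ∫_0^3 u(x) φ'(x) dx = ∫_0^3 (4*x^3 - 8*x^2 + 3*x) dx. Term by term:
  ∫_0^3 4*x^3 dx = 81;  ∫_0^3 -8*x^2 dx = -72;  ∫_0^3 3*x dx = 27/2.
Sum: 81 − 72 + 27/2 = 45/2.
So LHS = 45/2.
∫_0^3 v(x) φ(x) dx = ∫_0^3 (4*x^3 - 13*x^2 + 3*x) dx. Term by term:
  ∫_0^3 4*x^3 dx = 81;  ∫_0^3 -13*x^2 dx = -117;  ∫_0^3 3*x dx = 27/2.
Sum: 81 − 117 + 27/2 = -45/2.
So RHS = -∫_0^3 v(x) φ(x) dx = 45/2.
LHS = RHS, so the identity holds for this test φ.
Moreover u is smooth here and v(x) = u'(x) = 1 - 4*x pointwise, so the identity holds for every test function. Hence v is the weak derivative of u.


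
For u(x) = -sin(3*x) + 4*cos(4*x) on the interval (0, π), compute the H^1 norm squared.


||u||_{H^1(0,π)}^2 = 816/7 + 141*π

u'(x) = -16*sin(4*x) - 3*cos(3*x).
Expand u² and (u')² and integrate term by term on (0, π), using: for integers n ≥ 1, ∫_0^π sin²(nx) dx = ∫_0^π cos²(nx) dx = π/2; for n ≠ n', ∫_0^π sin(nx)sin(n'x) dx = ∫_0^π cos(nx)cos(n'x) dx = 0; and by product-to-sum, ∫_0^π sin(nx)cos(n'x) dx = ½∫_0^π [sin((n+n')x) + sin((n−n')x)] dx, which is 0 when n+n' is even and 2n/(n²−n'²) when n+n' is odd (it need not vanish on (0, π)).
  u² squared terms: (-1)²·∫sin(3x)² dx = 1·π/2 = π/2;  (4)²·∫cos(4x)² dx = 16·π/2 = 8*π.
  u² cross terms: 2·(-1)·(4)·∫sin(3x)·cos(4x) dx = -8·(-6/7) = 48/7.
  So ∫_0^π u² dx = π/2 + 8*π + 48/7 = 48/7 + 17*π/2.
  (u')² squared terms: (-16)²·∫sin(4x)² dx = 256·π/2 = 128*π;  (-3)²·∫cos(3x)² dx = 9·π/2 = 9*π/2.
  (u')² cross terms: 2·(-16)·(-3)·∫sin(4x)·cos(3x) dx = 96·(8/7) = 768/7.
  So ∫_0^π (u')² dx = 128*π + 9*π/2 + 768/7 = 768/7 + 265*π/2.
||u||_{H^1}^2 = (48/7 + 17*π/2) + (768/7 + 265*π/2) = 816/7 + 141*π.


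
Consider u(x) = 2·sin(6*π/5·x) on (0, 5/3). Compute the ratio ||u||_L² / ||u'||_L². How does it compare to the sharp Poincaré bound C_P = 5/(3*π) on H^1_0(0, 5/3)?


||u||_L² / ||u'||_L² = 5/(6*π) < C_P = 5/(3*π).

u(x) = 2·sin(6*π/5·x), so u'(x) = 12*π*cos(6*π*x/5)/5.
Writing u(x) = A·sin(kπx/L) with A = 2 and k = 2, use ∫_0^L sin²(kπx/L) dx = L/2 and ∫_0^L cos²(kπx/L) dx = L/2.
u² = 4·sin²(6*π/5·x) and (u')² = 144*π^2/25·cos²(6*π/5·x), and each of sin², cos² integrates to L/2 = 5/6 over (0, 5/3).
∫_0^5/3 u² dx = 10/3, so ||u||_L² = sqrt(30)/3.
∫_0^5/3 (u')² dx = 24*π^2/5, so ||u'||_L² = 2*sqrt(30)*π/5.
Ratio ||u||_L² / ||u'||_L² = 5/(6*π).
Sharp Poincaré constant on H^1_0(0, 5/3) is C_P = L/π = 5/(3*π), achieved by sin(3*π/5·x).
This is the k = 2 harmonic; the ratio L/(kπ) is strictly less than C_P = L/π, consistent with the sharp inequality ||u||_L² ≤ C_P ||u'||_L².


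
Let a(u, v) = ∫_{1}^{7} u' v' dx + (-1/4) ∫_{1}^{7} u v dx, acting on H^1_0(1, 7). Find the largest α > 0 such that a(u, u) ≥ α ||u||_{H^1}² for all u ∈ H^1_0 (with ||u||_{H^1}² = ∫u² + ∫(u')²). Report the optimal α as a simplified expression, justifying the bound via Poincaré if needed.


α = (-9 + π^2)/(π^2 + 36)

Coercivity of a(·,·) on H^1_0(1, 7) means a(u, u) ≥ α ||u||_{H^1}² for every u ∈ H^1_0.
The interval has length L = 6, and Poincaré/coercivity depend only on L. Here a(u, u) = ∫(u')² + (-1/4)·∫u².
Here c = -1/4 < 0 with |c| < (π/L)² = π^2/36, so coercivity still holds. The condition a(u,u) ≥ α||u||_{H^1}² reads (1−α)∫(u')² ≥ (α−c)∫u². Any admissible α is ≤ 1 (rapidly oscillating u have ∫u²/∫(u')² → 0), and α = 1 would force 0 ≥ (1−c)∫u², impossible since c < 1; so 1−α > 0. By the sharp Poincaré inequality on H^1_0 of an interval of length L, ∫(u')² ≥ (π/L)²∫u² with equality for the first sine mode sin(π(x−x₀)/L) (x₀ the left endpoint), so the inequality holds for all u iff (1−α)(π/L)² ≥ α − c, i.e. α ≤ ((π/L)² + c)/((π/L)² + 1) = (1 + c(L/π)²)/(1 + (L/π)²). (Direct route, valid since c ≤ 0: Poincaré gives c∫u² ≥ c(L/π)²∫(u')², so a(u,u) ≥ (1 + c(L/π)²)∫(u')², while ||u||_{H^1}² ≤ (1 + (L/π)²)∫(u')²; dividing yields the same α.) With (π/L)² = π^2/36 and c = -1/4, the largest admissible constant is α = ((π/L)² + c)/((π/L)² + 1).
Simplifying, α = (-9 + π^2)/(π^2 + 36).


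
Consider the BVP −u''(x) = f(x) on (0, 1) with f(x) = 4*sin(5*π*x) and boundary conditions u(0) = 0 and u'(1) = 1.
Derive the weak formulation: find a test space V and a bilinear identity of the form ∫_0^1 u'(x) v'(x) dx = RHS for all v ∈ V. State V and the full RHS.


V = {v ∈ H^1(0, 1) : v(0) = 0} (test functions vanish at x = 0 where u is specified); weak form: ∫_0^1 u'v' dx = ∫_0^1 (4*sin(5*π*x)) v dx + v(1) for all v ∈ V.

Multiply both sides by a test function v and integrate from 0 to 1:
  ∫_0^1 −u''(x) v(x) dx = ∫_0^1 f(x) v(x) dx.
Integrate the LHS by parts once:
  ∫_0^1 −u'' v dx = −[u'(x) v(x)]_0^1 + ∫_0^1 u'(x) v'(x) dx.
Thus ∫_0^1 u'(x) v'(x) dx = ∫_0^1 f(x) v(x) dx + [u'(x) v(x)]_0^1.
Choose V so that boundary terms are either known or forced to vanish.
Mixed BC: u(0) = 0 (Dirichlet) and u'(1) = 1 (Neumann). Define V = {v ∈ H^1(0, 1) : v(0) = 0}. Then [u' v]_0^1 = u'(1)·v(1) − u'(0)·0 = v(1).
Weak formulation: find u (satisfying any essential BC) such that ∫_0^1 u'(x) v'(x) dx = ∫_0^1 f v dx + v(1) for all v ∈ V (Dirichlet at 0 absorbed into V; Neumann datum at x = 1 contributes the boundary term).
Substituting f(x) = 4*sin(5*π*x), the right-hand side is ∫_0^1 (4*sin(5*π*x)) v dx + v(1).


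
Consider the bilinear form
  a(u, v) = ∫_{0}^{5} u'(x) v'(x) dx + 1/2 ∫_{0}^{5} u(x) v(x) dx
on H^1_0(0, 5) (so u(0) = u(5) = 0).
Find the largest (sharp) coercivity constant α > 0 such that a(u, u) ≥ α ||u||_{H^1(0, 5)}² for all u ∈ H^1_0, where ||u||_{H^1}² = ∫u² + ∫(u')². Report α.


α = (π^2 + 25/2)/(π^2 + 25)

Coercivity of a(·,·) on H^1_0(0, 5) means a(u, u) ≥ α ||u||_{H^1}² for every u ∈ H^1_0.
The interval has length L = 5, and Poincaré/coercivity depend only on L. Here a(u, u) = ∫(u')² + (1/2)·∫u².
Here 0 < c = 1/2 < 1. The condition a(u,u) ≥ α||u||_{H^1}² reads (1−α)∫(u')² ≥ (α−c)∫u². Any admissible α is ≤ 1 (rapidly oscillating u have ∫u²/∫(u')² → 0), and α = 1 would force 0 ≥ (1−c)∫u², impossible since c < 1; so 1−α > 0. By the sharp Poincaré inequality on H^1_0 of an interval of length L, ∫(u')² ≥ (π/L)²∫u² with equality for the first sine mode sin(π(x−x₀)/L) (x₀ the left endpoint), so the inequality holds for all u iff (1−α)(π/L)² ≥ α − c, i.e. α ≤ ((π/L)² + c)/((π/L)² + 1) = (1 + c(L/π)²)/(1 + (L/π)²). With (π/L)² = π^2/25 and c = 1/2, the largest admissible constant is α = ((π/L)² + c)/((π/L)² + 1).
Simplifying, α = (π^2 + 25/2)/(π^2 + 25).


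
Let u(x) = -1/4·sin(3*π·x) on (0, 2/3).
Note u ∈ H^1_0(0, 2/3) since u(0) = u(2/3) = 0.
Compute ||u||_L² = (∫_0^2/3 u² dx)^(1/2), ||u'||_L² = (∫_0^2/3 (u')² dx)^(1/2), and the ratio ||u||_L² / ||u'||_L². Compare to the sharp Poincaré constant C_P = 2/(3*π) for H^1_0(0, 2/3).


||u||_L² / ||u'||_L² = 1/(3*π) < C_P = 2/(3*π).

u(x) = -1/4·sin(3*π·x), so u'(x) = -3*π*cos(3*π*x)/4.
Writing u(x) = A·sin(kπx/L) with A = -1/4 and k = 2, use ∫_0^L sin²(kπx/L) dx = L/2 and ∫_0^L cos²(kπx/L) dx = L/2.
u² = 1/16·sin²(3*π·x) and (u')² = 9*π^2/16·cos²(3*π·x), and each of sin², cos² integrates to L/2 = 1/3 over (0, 2/3).
∫_0^2/3 u² dx = 1/48, so ||u||_L² = sqrt(3)/12.
∫_0^2/3 (u')² dx = 3*π^2/16, so ||u'||_L² = sqrt(3)*π/4.
Ratio ||u||_L² / ||u'||_L² = 1/(3*π).
Sharp Poincaré constant on H^1_0(0, 2/3) is C_P = L/π = 2/(3*π), achieved by sin(3*π/2·x).
This is the k = 2 harmonic; the ratio L/(kπ) is strictly less than C_P = L/π, consistent with the sharp inequality ||u||_L² ≤ C_P ||u'||_L².


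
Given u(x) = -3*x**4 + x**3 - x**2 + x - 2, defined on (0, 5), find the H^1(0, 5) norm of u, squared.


||u||_{H^1}^2 = 266790575/84

The H^1 norm (squared) on an interval (0, L) is
  ||u||_{H^1}^2 = ∫_0^L u(x)^2 dx + ∫_0^L u'(x)^2 dx.
Compute u'(x) = -12*x**3 + 3*x**2 - 2*x + 1.
Then u(x)^2 = 9*x**8 - 6*x**7 + 7*x**6 - 8*x**5 + 15*x**4 - 6*x**3 + 5*x**2 - 4*x + 4 and u'(x)^2 = 144*x**6 - 72*x**5 + 57*x**4 - 36*x**3 + 10*x**2 - 4*x + 1.
Integrate each monomial from 0 to 5 using ∫_0^5 c·x^n dx = c·5^(n+1)/(n+1):
  ∫_0^5 u(x)^2 dx = ∫_0^5 (9*x^8 - 6*x^7 + 7*x^6 - 8*x^5 + 15*x^4 - 6*x^3 + 5*x^2 - 4*x + 4) dx. Term by term:
    ∫_0^5 9*x^8 dx = 1953125;  ∫_0^5 -6*x^7 dx = -1171875/4;  ∫_0^5 7*x^6 dx = 78125;
    ∫_0^5 -8*x^5 dx = -62500/3;  ∫_0^5 15*x^4 dx = 9375;  ∫_0^5 -6*x^3 dx = -1875/2;
    ∫_0^5 5*x^2 dx = 625/3;  ∫_0^5 -4*x dx = -50;  ∫_0^5 4 dx = 20.
  Sum: 1953125 − 1171875/4 + 78125 − 62500/3 + 9375 − 1875/2 + 625/3 − 50 + 20 = 6904255/4.
  ∫_0^5 u'(x)^2 dx = ∫_0^5 (144*x^6 - 72*x^5 + 57*x^4 - 36*x^3 + 10*x^2 - 4*x + 1) dx. Term by term:
    ∫_0^5 144*x^6 dx = 11250000/7;  ∫_0^5 -72*x^5 dx = -187500;  ∫_0^5 57*x^4 dx = 35625;
    ∫_0^5 -36*x^3 dx = -5625;  ∫_0^5 10*x^2 dx = 1250/3;  ∫_0^5 -4*x dx = -50;
    ∫_0^5 1 dx = 5.
  Sum: 11250000/7 − 187500 + 35625 − 5625 + 1250/3 − 50 + 5 = 30450305/21.
Adding: ||u||_{H^1}^2 = 6904255/4 + 30450305/21 = 266790575/84.


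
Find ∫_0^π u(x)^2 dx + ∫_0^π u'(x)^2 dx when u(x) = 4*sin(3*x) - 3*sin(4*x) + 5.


||u||_{H^1(0,π)}^2 = 80/3 + 363*π/2

u'(x) = 12*cos(3*x) - 12*cos(4*x).
Expand u² and (u')² and integrate term by term on (0, π), using: for integers n ≥ 1, ∫_0^π sin²(nx) dx = ∫_0^π cos²(nx) dx = π/2; for n ≠ n', ∫_0^π sin(nx)sin(n'x) dx = ∫_0^π cos(nx)cos(n'x) dx = 0; and by product-to-sum, ∫_0^π sin(nx)cos(n'x) dx = ½∫_0^π [sin((n+n')x) + sin((n−n')x)] dx, which is 0 when n+n' is even and 2n/(n²−n'²) when n+n' is odd (it need not vanish on (0, π)). For the constant mode: ∫_0^π 1 dx = π, ∫_0^π cos(nx) dx = 0, ∫_0^π sin(nx) dx = (1−(−1)^n)/n.
  u² squared terms: (5)²·∫1 dx = 25·π = 25*π;  (-3)²·∫sin(4x)² dx = 9·π/2 = 9*π/2;  (4)²·∫sin(3x)² dx = 16·π/2 = 8*π.
  u² cross terms: 2·(5)·(-3)·∫1·sin(4x) dx = -30·(0) = 0;  2·(5)·(4)·∫1·sin(3x) dx = 40·(2/3) = 80/3;  2·(-3)·(4)·∫sin(4x)·sin(3x) dx = -24·(0) = 0.
  So ∫_0^π u² dx = 25*π + 9*π/2 + 8*π + 0 + 80/3 + 0 = 80/3 + 75*π/2.
  (u')² squared terms: (-12)²·∫cos(4x)² dx = 144·π/2 = 72*π;  (12)²·∫cos(3x)² dx = 144·π/2 = 72*π.
  (u')² cross terms: 2·(-12)·(12)·∫cos(4x)·cos(3x) dx = -288·(0) = 0.
  So ∫_0^π (u')² dx = 72*π + 72*π + 0 = 144*π.
||u||_{H^1}^2 = (80/3 + 75*π/2) + (144*π) = 80/3 + 363*π/2.


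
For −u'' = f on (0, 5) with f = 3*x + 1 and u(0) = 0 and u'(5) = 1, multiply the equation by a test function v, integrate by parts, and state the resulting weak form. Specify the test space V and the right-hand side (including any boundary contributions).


V = {v ∈ H^1(0, 5) : v(0) = 0} (test functions vanish at x = 0 where u is specified); weak form: ∫_0^5 u'v' dx = ∫_0^5 (3*x + 1) v dx + v(5) for all v ∈ V.

Multiply both sides by a test function v and integrate from 0 to 5:
  ∫_0^5 −u''(x) v(x) dx = ∫_0^5 f(x) v(x) dx.
Integrate the LHS by parts once:
  ∫_0^5 −u'' v dx = −[u'(x) v(x)]_0^5 + ∫_0^5 u'(x) v'(x) dx.
Thus ∫_0^5 u'(x) v'(x) dx = ∫_0^5 f(x) v(x) dx + [u'(x) v(x)]_0^5.
Choose V so that boundary terms are either known or forced to vanish.
Mixed BC: u(0) = 0 (Dirichlet) and u'(5) = 1 (Neumann). Define V = {v ∈ H^1(0, 5) : v(0) = 0}. Then [u' v]_0^5 = u'(5)·v(5) − u'(0)·0 = v(5).
Weak formulation: find u (satisfying any essential BC) such that ∫_0^5 u'(x) v'(x) dx = ∫_0^5 f v dx + v(5) for all v ∈ V (Dirichlet at 0 absorbed into V; Neumann datum at x = 5 contributes the boundary term).
Substituting f(x) = 3*x + 1, the right-hand side is ∫_0^5 (3*x + 1) v dx + v(5).


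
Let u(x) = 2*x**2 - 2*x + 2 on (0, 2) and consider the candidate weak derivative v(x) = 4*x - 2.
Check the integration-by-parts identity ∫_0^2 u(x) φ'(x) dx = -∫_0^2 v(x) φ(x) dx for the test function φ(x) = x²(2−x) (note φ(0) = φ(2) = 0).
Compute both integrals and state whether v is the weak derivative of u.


LHS = -56/15, RHS = -56/15. Yes, v = u' weakly.

u(x) = 2*x**2 - 2*x + 2, classical derivative u'(x) = 4*x - 2.
φ(x) = x²(2−x), so φ'(x) = x*(4 - 3*x).
Note φ(0) = φ(2) = 0, so the boundary term u·φ vanishes.
LHS = ∫_0^2 u(x) φ'(x) dx = ∫_0^2 (-6*x^4 + 14*x^3 - 14*x^2 + 8*x) dx. Term by term:
  ∫_0^2 -6*x^4 dx = -192/5;  ∫_0^2 14*x^3 dx = 56;  ∫_0^2 -14*x^2 dx = -112/3;
  ∫_0^2 8*x dx = 16.
Sum: -192/5 + 56 − 112/3 + 16 = -56/15.
So LHS = -56/15.
∫_0^2 v(x) φ(x) dx = ∫_0^2 (-4*x^4 + 10*x^3 - 4*x^2) dx. Term by term:
  ∫_0^2 -4*x^4 dx = -128/5;  ∫_0^2 10*x^3 dx = 40;  ∫_0^2 -4*x^2 dx = -32/3.
Sum: -128/5 + 40 − 32/3 = 56/15.
So RHS = -∫_0^2 v(x) φ(x) dx = -56/15.
LHS = RHS, so the identity holds for this test φ.
Moreover u is smooth here and v(x) = u'(x) = 4*x - 2 pointwise, so the identity holds for every test function. Hence v is the weak derivative of u.


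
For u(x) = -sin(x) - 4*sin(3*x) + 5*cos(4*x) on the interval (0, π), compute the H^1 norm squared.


||u||_{H^1(0,π)}^2 = 12716/21 + 587*π/2

u'(x) = -20*sin(4*x) - cos(x) - 12*cos(3*x).
Expand u² and (u')² and integrate term by term on (0, π), using: for integers n ≥ 1, ∫_0^π sin²(nx) dx = ∫_0^π cos²(nx) dx = π/2; for n ≠ n', ∫_0^π sin(nx)sin(n'x) dx = ∫_0^π cos(nx)cos(n'x) dx = 0; and by product-to-sum, ∫_0^π sin(nx)cos(n'x) dx = ½∫_0^π [sin((n+n')x) + sin((n−n')x)] dx, which is 0 when n+n' is even and 2n/(n²−n'²) when n+n' is odd (it need not vanish on (0, π)).
  u² squared terms: (-1)²·∫sin(x)² dx = 1·π/2 = π/2;  (-4)²·∫sin(3x)² dx = 16·π/2 = 8*π;  (5)²·∫cos(4x)² dx = 25·π/2 = 25*π/2.
  u² cross terms: 2·(-1)·(-4)·∫sin(x)·sin(3x) dx = 8·(0) = 0;  2·(-1)·(5)·∫sin(x)·cos(4x) dx = -10·(-2/15) = 4/3;  2·(-4)·(5)·∫sin(3x)·cos(4x) dx = -40·(-6/7) = 240/7.
  So ∫_0^π u² dx = π/2 + 8*π + 25*π/2 + 0 + 4/3 + 240/7 = 748/21 + 21*π.
  (u')² squared terms: (-1)²·∫cos(x)² dx = 1·π/2 = π/2;  (-20)²·∫sin(4x)² dx = 400·π/2 = 200*π;  (-12)²·∫cos(3x)² dx = 144·π/2 = 72*π.
  (u')² cross terms: 2·(-1)·(-20)·∫cos(x)·sin(4x) dx = 40·(8/15) = 64/3;  2·(-1)·(-12)·∫cos(x)·cos(3x) dx = 24·(0) = 0;  2·(-20)·(-12)·∫sin(4x)·cos(3x) dx = 480·(8/7) = 3840/7.
  So ∫_0^π (u')² dx = π/2 + 200*π + 72*π + 64/3 + 0 + 3840/7 = 11968/21 + 545*π/2.
||u||_{H^1}^2 = (748/21 + 21*π) + (11968/21 + 545*π/2) = 12716/21 + 587*π/2.


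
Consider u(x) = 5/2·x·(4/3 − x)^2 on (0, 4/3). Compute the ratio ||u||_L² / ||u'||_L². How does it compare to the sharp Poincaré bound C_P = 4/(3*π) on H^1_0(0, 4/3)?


||u||_L² / ||u'||_L² = 2*sqrt(14)/21 < C_P = 4/(3*π).

u(x) = 5/2·x·(4/3 − x)^2, so u'(x) = 15*x^2/2 - 40*x/3 + 40/9.
u(x) = 5/2·x·(4/3 − x)^2 vanishes at x = 0 and x = 4/3, so u ∈ H^1_0(0, 4/3). Differentiate via the product rule and integrate the resulting polynomials term by term.
  ∫_0^4/3 u² dx = ∫_0^4/3 (25*x^6/4 - 100*x^5/3 + 200*x^4/3 - 1600*x^3/27 + 1600*x^2/81) dx. Term by term:
    ∫_0^4/3 25*x^6/4 dx = 102400/15309;  ∫_0^4/3 -100*x^5/3 dx = -204800/6561;  ∫_0^4/3 200*x^4/3 dx = 40960/729;
    ∫_0^4/3 -1600*x^3/27 dx = -102400/2187;  ∫_0^4/3 1600*x^2/81 dx = 102400/6561.
  Sum: 102400/15309 − 204800/6561 + 40960/729 − 102400/2187 + 102400/6561 = 20480/45927.
  ∫_0^4/3 (u')² dx = ∫_0^4/3 (225*x^4/4 - 200*x^3 + 2200*x^2/9 - 3200*x/27 + 1600/81) dx. Term by term:
    ∫_0^4/3 225*x^4/4 dx = 1280/27;  ∫_0^4/3 -200*x^3 dx = -12800/81;  ∫_0^4/3 2200*x^2/9 dx = 140800/729;
    ∫_0^4/3 -3200*x/27 dx = -25600/243;  ∫_0^4/3 1600/81 dx = 6400/243.
  Sum: 1280/27 − 12800/81 + 140800/729 − 25600/243 + 6400/243 = 2560/729.
∫_0^4/3 u² dx = 20480/45927, so ||u||_L² = 64*sqrt(35)/567.
∫_0^4/3 (u')² dx = 2560/729, so ||u'||_L² = 16*sqrt(10)/27.
Ratio ||u||_L² / ||u'||_L² = 2*sqrt(14)/21.
Sharp Poincaré constant on H^1_0(0, 4/3) is C_P = L/π = 4/(3*π), achieved by sin(3*π/4·x).
A polynomial bump cannot attain the sharp Poincaré constant (only the first sine eigenfunction does), so the ratio is strictly less than C_P, consistent with ||u||_L² ≤ C_P ||u'||_L².


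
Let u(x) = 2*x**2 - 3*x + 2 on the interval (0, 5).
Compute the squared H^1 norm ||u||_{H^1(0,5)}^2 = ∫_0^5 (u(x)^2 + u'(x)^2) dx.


||u||_{H^1}^2 = 1615

The H^1 norm (squared) on an interval (0, L) is
  ||u||_{H^1}^2 = ∫_0^L u(x)^2 dx + ∫_0^L u'(x)^2 dx.
Compute u'(x) = 4*x - 3.
Then u(x)^2 = 4*x**4 - 12*x**3 + 17*x**2 - 12*x + 4 and u'(x)^2 = 16*x**2 - 24*x + 9.
Integrate each monomial from 0 to 5 using ∫_0^5 c·x^n dx = c·5^(n+1)/(n+1):
  ∫_0^5 u(x)^2 dx = ∫_0^5 (4*x^4 - 12*x^3 + 17*x^2 - 12*x + 4) dx. Term by term:
    ∫_0^5 4*x^4 dx = 2500;  ∫_0^5 -12*x^3 dx = -1875;  ∫_0^5 17*x^2 dx = 2125/3;
    ∫_0^5 -12*x dx = -150;  ∫_0^5 4 dx = 20.
  Sum: 2500 − 1875 + 2125/3 − 150 + 20 = 3610/3.
  ∫_0^5 u'(x)^2 dx = ∫_0^5 (16*x^2 - 24*x + 9) dx. Term by term:
    ∫_0^5 16*x^2 dx = 2000/3;  ∫_0^5 -24*x dx = -300;  ∫_0^5 9 dx = 45.
  Sum: 2000/3 − 300 + 45 = 1235/3.
Adding: ||u||_{H^1}^2 = 3610/3 + 1235/3 = 1615.


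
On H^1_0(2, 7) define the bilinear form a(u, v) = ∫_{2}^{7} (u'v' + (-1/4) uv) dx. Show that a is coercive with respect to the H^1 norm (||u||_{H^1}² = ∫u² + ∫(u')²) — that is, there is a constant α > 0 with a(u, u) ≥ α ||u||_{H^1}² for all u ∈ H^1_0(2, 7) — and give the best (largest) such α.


α = (-25/4 + π^2)/(π^2 + 25)

Coercivity of a(·,·) on H^1_0(2, 7) means a(u, u) ≥ α ||u||_{H^1}² for every u ∈ H^1_0.
The interval has length L = 5, and Poincaré/coercivity depend only on L. Here a(u, u) = ∫(u')² + (-1/4)·∫u².
Here c = -1/4 < 0 with |c| < (π/L)² = π^2/25, so coercivity still holds. The condition a(u,u) ≥ α||u||_{H^1}² reads (1−α)∫(u')² ≥ (α−c)∫u². Any admissible α is ≤ 1 (rapidly oscillating u have ∫u²/∫(u')² → 0), and α = 1 would force 0 ≥ (1−c)∫u², impossible since c < 1; so 1−α > 0. By the sharp Poincaré inequality on H^1_0 of an interval of length L, ∫(u')² ≥ (π/L)²∫u² with equality for the first sine mode sin(π(x−x₀)/L) (x₀ the left endpoint), so the inequality holds for all u iff (1−α)(π/L)² ≥ α − c, i.e. α ≤ ((π/L)² + c)/((π/L)² + 1) = (1 + c(L/π)²)/(1 + (L/π)²). (Direct route, valid since c ≤ 0: Poincaré gives c∫u² ≥ c(L/π)²∫(u')², so a(u,u) ≥ (1 + c(L/π)²)∫(u')², while ||u||_{H^1}² ≤ (1 + (L/π)²)∫(u')²; dividing yields the same α.) With (π/L)² = π^2/25 and c = -1/4, the largest admissible constant is α = ((π/L)² + c)/((π/L)² + 1).
Simplifying, α = (-25/4 + π^2)/(π^2 + 25).
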